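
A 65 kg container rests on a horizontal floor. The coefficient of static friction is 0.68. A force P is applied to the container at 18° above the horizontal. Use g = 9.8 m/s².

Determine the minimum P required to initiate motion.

P ≈ 373 N

N = m g − P sin α (the pull lifts the container).
At impending slip, P cos α = μ_s N = μ_s (m g − P sin α).
Solving: P (cos α + μ_s sin α) = μ_s m g → P = 0.68×637/(cos 18° + 0.68 sin 18°) = 433/1.161 = 373 N.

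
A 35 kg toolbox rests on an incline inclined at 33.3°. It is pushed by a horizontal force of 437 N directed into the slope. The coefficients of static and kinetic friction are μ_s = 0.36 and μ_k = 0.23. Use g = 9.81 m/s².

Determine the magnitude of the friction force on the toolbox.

f ≈ 177 N (down the incline)

Resolve perpendicular to the incline: N = m g cos θ + P sin θ = 35×9.81×cos 33.3° + 437×sin 33.3° = 526.9 N.
Along the incline, the net driving force (taking up-slope positive) is P cos θ − m g sin θ = 365.2 − 188.5 = 176.7 N, so equilibrium requires friction f = -176.7 N (down-slope).
The limit of static friction is μ_s N = 189.7 N.
Since 176.7 N is within the 189.7 N limit, the toolbox stays put and friction is exactly 177 N.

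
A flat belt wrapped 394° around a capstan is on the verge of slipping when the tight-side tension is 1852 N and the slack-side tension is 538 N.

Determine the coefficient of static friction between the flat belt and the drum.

μ ≈ 0.18

T₂/T₁ = e^{μβ} → μ = ln(T₂/T₁)/β.
β = 394° = 6.877 rad.
μ = ln(1852/538)/6.877 = ln(3.442)/6.877 = 0.18.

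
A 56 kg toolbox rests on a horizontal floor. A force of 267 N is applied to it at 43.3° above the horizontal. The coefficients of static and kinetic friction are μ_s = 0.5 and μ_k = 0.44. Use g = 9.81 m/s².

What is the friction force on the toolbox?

N = m g − P sin α = 549.4 − 267×sin 43.3° = 366.2 N.
For equilibrium, f = P cos α = 267×cos 43.3° = 194.3 N.
μ_s N = 0.5 × 366.2 = 183.1 N.
The required friction exceeds μ_s N, so the toolbox moves and f = μ_k N = 161 N.

f ≈ 161 N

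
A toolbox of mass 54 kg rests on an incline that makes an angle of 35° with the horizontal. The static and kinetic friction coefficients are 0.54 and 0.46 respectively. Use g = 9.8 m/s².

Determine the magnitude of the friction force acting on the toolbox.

Perpendicular to the surface, N = m g cos θ = 54·9.8·cos 35° = 433.5 N.
For equilibrium along the incline, friction must balance the weight component: f = m g sin θ = 303.5 N up the slope.
The static-friction ceiling is μ_s N = 0.54 × 433.5 = 234.1 N.
|303.5| exceeds 234.1 N, so the toolbox slips down-slope; friction is kinetic, f = μ_k N = 0.46×433.5 = 199 N.

f ≈ 199 N (up the incline)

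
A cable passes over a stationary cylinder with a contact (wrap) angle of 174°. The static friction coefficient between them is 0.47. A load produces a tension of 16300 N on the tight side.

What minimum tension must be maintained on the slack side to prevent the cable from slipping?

T_min ≈ 3910 N

Capstan equation at impending slip: T_tight/T_slack = e^{μβ}.
β = 174° = 3.037 rad; e^{μβ} = e^{0.47×3.037} = 4.168.
T_slack = T_tight / e^{μβ} = 16300 / 4.168 = 3910 N.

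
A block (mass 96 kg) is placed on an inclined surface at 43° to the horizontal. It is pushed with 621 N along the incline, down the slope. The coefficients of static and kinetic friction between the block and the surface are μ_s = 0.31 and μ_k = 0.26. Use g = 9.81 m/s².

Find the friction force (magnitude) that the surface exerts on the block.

f ≈ 179 N (up the incline)

Normal force: N = m g cos θ = 96 × 9.81 × cos 43° = 688.8 N.
Parallel to the incline, ΣF = 0 gives f = m g sin θ + P = 642.3 + 621 = 1263 N (up-slope positive).
The static-friction ceiling is μ_s N = 0.31 × 688.8 = 213.5 N.
Since |1263| > 213.5 N, static friction cannot hold it; the block slides down the incline and kinetic friction applies: f = μ_k N = 0.26 × 688.8 = 179 N.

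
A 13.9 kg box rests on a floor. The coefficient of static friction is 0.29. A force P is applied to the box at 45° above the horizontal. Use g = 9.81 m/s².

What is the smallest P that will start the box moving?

N = m g − P sin α (the pull lifts the box).
At impending slip, P cos α = μ_s N = μ_s (m g − P sin α).
Solving: P (cos α + μ_s sin α) = μ_s m g → P = 0.29×136/(cos 45° + 0.29 sin 45°) = 39.5/0.9122 = 43.4 N.

P ≈ 43.4 N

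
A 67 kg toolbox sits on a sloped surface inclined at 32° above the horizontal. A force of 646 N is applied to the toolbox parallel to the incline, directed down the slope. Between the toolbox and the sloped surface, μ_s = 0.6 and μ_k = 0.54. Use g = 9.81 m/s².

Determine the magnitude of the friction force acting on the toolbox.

Perpendicular to the surface, N = m g cos θ = 67·9.81·cos 32° = 557.4 N.
For equilibrium along the incline the friction force must supply f = m g sin θ + P = 348.3 + 646 = 994.3 N (positive meaning up-slope).
Static friction can supply at most μ_s N = 334.4 N.
Since |994.3| > 334.4 N, static friction cannot hold it; the toolbox slides down the incline and kinetic friction applies: f = μ_k N = 0.54 × 557.4 = 301 N.

f ≈ 301 N (up the incline)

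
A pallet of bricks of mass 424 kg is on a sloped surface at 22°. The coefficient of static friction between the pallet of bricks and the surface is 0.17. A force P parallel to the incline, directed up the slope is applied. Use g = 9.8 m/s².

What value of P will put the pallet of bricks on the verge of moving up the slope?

P ≈ 2210 N

At impending motion up the slope, friction acts down-slope at its limit: f = μ_s N.
P is parallel to the surface, so N = m g cos θ = 3850 N.
Along the incline: P = m g sin θ + μ_s N = 1560 + 0.17×3850 = 2210 N.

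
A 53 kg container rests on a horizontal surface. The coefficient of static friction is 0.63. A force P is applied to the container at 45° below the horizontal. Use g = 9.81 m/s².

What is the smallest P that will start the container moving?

P ≈ 1250 N

N = m g + P sin α (the push presses the container into the horizontal surface).
At impending slip, P cos α = μ_s N = μ_s (m g + P sin α).
Solving: P (cos α − μ_s sin α) = μ_s m g → P = 0.63×520/(cos 45° − 0.63 sin 45°) = 328/0.2616 = 1250 N.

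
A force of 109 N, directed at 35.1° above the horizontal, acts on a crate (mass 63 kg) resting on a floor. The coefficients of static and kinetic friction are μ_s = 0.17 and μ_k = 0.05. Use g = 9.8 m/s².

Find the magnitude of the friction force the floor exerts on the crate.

Vertical equilibrium gives N = m g − P sin α = 554.7 N.
The horizontal driving force is P cos α = 89.18 N, so equilibrium needs friction f = 89.18 N.
μ_s N = 0.17 × 554.7 = 94.3 N.
89.18 ≤ 94.3 N → static; friction equals the required 89.2 N.

f ≈ 89.2 N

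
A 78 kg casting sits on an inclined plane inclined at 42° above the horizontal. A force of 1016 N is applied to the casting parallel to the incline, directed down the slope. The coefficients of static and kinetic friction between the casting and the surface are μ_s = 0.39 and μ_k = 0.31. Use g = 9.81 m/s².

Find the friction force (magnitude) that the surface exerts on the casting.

Normal force: N = m g cos θ = 78 × 9.81 × cos 42° = 568.6 N.
The friction needed for equilibrium is m g sin θ + P = 512 + 1016 = 1528 N, measured positive up-slope.
The static-friction ceiling is μ_s N = 0.39 × 568.6 = 221.8 N.
|1528| exceeds 221.8 N, so the casting slips down-slope; friction is kinetic, f = μ_k N = 0.31×568.6 = 176 N.

f ≈ 176 N (up the incline)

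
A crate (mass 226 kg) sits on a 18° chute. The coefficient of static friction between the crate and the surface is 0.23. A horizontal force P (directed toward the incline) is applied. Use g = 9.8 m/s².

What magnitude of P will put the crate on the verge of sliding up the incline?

At impending motion up the slope, friction acts down-slope at its limit: f = μ_s N.
Perpendicular to the incline: N = m g cos θ + P sin θ.
Along the incline: P cos θ = m g sin θ + μ_s N = m g sin θ + μ_s (m g cos θ + P sin θ).
Solving, P (cos θ − μ_s sin θ) = m g (sin θ + μ_s cos θ), so P = 226×9.8×(sin 18° + 0.23 cos 18°)/(cos 18° − 0.23 sin 18°) = 2210×0.5278/0.88 = 1330 N.

P ≈ 1330 N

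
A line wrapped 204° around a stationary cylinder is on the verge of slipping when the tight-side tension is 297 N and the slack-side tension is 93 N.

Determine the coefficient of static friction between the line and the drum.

T₂/T₁ = e^{μβ} → μ = ln(T₂/T₁)/β.
β = 204° = 3.56 rad.
μ = ln(297/93)/3.56 = ln(3.194)/3.56 = 0.326.

μ ≈ 0.326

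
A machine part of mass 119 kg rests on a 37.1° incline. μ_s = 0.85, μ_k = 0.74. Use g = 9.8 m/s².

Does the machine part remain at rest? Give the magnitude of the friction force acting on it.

f ≈ 703 N

N = m g cos θ = 930 N.
Down-slope weight component: m g sin θ = 703 N.
μ_s N = 791 N.
703 ≤ 791 N, so it stays put; friction = 703 N.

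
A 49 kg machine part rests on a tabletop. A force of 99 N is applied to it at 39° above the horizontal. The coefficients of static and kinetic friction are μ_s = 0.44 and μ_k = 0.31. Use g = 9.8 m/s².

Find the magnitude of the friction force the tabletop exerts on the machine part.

Vertical equilibrium gives N = m g − P sin α = 417.9 N.
The horizontal driving force is P cos α = 76.94 N, so equilibrium needs friction f = 76.94 N.
The static-friction limit is μ_s N = 183.9 N.
Since 76.94 N does not exceed the limit, the machine part stays at rest and f = 76.9 N.

f ≈ 76.9 N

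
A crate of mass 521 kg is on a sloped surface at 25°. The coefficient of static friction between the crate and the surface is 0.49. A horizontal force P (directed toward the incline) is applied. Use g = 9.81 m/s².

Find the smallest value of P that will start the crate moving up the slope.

At impending motion up the slope, friction acts down-slope at its limit: f = μ_s N.
Perpendicular to the incline: N = m g cos θ + P sin θ.
Along the incline: P cos θ = m g sin θ + μ_s N = m g sin θ + μ_s (m g cos θ + P sin θ).
Solving, P (cos θ − μ_s sin θ) = m g (sin θ + μ_s cos θ), so P = 521×9.81×(sin 25° + 0.49 cos 25°)/(cos 25° − 0.49 sin 25°) = 5110×0.8667/0.6992 = 6340 N.

P ≈ 6340 N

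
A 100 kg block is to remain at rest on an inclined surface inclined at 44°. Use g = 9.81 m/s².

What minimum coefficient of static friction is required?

μ_s,min ≈ 0.966

At the slip threshold m g sin θ = μ_s m g cos θ, so μ_s,min = tan θ.
μ_s,min = tan 44° = 0.966.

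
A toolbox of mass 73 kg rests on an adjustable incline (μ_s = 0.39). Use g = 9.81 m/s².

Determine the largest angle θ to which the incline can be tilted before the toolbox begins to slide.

θ_max ≈ 21.3°

At the slip threshold, m g sin θ = μ_s · m g cos θ, so tan θ = μ_s.
θ_max = arctan(0.39) = 21.3°.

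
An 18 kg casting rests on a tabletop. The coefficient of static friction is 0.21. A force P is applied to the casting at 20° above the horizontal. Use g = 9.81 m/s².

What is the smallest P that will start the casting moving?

N = m g − P sin α (the pull lifts the casting).
At impending slip, P cos α = μ_s N = μ_s (m g − P sin α).
Solving: P (cos α + μ_s sin α) = μ_s m g → P = 0.21×177/(cos 20° + 0.21 sin 20°) = 37.1/1.012 = 36.7 N.

P ≈ 36.7 N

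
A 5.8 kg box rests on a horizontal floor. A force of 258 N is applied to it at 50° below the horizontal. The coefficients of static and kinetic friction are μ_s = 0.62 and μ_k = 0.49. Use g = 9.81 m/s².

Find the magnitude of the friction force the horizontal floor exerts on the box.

f ≈ 125 N

The vertical component of P adds to the normal force: N = m g + P sin α = 56.9 + 197.6 = 254.5 N.
The horizontal driving force is P cos α = 165.8 N, so equilibrium needs friction f = 165.8 N.
μ_s N = 0.62 × 254.5 = 157.8 N.
165.8 > 157.8 N → the box slides; f = μ_k N = 0.49×254.5 = 125 N.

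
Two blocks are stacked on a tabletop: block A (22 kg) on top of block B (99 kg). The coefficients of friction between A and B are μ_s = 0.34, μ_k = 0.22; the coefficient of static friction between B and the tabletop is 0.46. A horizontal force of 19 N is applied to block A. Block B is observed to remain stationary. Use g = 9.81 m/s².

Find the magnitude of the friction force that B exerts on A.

The normal force B exerts on A is simply A's weight, N₁ = 215.8 N.
So the A–B interface can sustain at most μ_s N₁ = 73.38 N of static friction.
P = 19 N is within that limit, so A and B move together (both at rest); the A–B friction is simply f₁ = P = 19 N.
By Newton's third law B feels 19 N forward from A. With B stationary, the floor's static friction on B balances it: f₂ = 19 N (well within μ_s(m_A+m_B)g = 546 N).

f ≈ 19 N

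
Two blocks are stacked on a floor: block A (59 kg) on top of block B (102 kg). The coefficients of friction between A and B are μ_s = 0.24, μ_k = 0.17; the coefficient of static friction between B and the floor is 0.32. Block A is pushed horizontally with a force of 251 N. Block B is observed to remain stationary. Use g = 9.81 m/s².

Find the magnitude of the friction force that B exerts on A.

Normal force at the A–B interface: N₁ = m_A g = 578.8 N.
So the A–B interface can sustain at most μ_s N₁ = 138.9 N of static friction.
P = 251 N exceeds that limit, so A slips over B and the interface friction becomes kinetic: f₁ = μ_k N₁ = 0.17×578.8 = 98.4 N.
B experiences an equal 98.4 N forward from A (third law). B is in equilibrium, so the floor supplies f₂ = 98.4 N of static friction (limit μ_s(m_A+m_B)g = 505.4 N, not exceeded).

f ≈ 98.4 N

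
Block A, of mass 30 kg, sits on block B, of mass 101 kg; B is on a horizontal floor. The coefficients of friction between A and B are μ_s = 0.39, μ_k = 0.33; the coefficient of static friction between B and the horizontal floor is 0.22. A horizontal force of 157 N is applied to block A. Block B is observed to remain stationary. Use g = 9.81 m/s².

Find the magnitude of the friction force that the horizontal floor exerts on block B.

Normal force at the A–B interface: N₁ = m_A g = 294.3 N.
So the A–B interface can sustain at most μ_s N₁ = 114.8 N of static friction.
P = 157 N exceeds that limit, so A slips over B and the interface friction becomes kinetic: f₁ = μ_k N₁ = 0.33×294.3 = 97.1 N.
By Newton's third law B feels 97.1 N forward from A. With B stationary, the floor's static friction on B balances it: f₂ = 97.1 N (well within μ_s(m_A+m_B)g = 282.7 N).

f ≈ 97.1 N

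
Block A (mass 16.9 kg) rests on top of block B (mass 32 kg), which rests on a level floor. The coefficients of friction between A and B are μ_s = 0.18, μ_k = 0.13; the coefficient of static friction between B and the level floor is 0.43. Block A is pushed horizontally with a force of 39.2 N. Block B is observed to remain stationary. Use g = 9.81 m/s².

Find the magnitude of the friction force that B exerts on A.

The normal force B exerts on A is simply A's weight, N₁ = 165.8 N.
Maximum static friction on A from B: μ_s N₁ = 0.18×165.8 = 29.84 N.
Since P = 39.2 N > 29.84 N, A slides on B; the A–B friction is kinetic: f₁ = μ_k N₁ = 0.13×165.8 = 21.6 N.
By Newton's third law B feels 21.6 N forward from A. With B stationary, the floor's static friction on B balances it: f₂ = 21.6 N (well within μ_s(m_A+m_B)g = 206.3 N).

f ≈ 21.6 N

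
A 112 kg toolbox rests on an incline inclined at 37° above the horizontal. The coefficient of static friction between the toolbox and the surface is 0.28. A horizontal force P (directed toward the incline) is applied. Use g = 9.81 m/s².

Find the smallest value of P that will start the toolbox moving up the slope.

At impending motion up the slope, friction acts down-slope at its limit: f = μ_s N.
Perpendicular to the incline: N = m g cos θ + P sin θ.
Along the incline: P cos θ = m g sin θ + μ_s N = m g sin θ + μ_s (m g cos θ + P sin θ).
Solving, P (cos θ − μ_s sin θ) = m g (sin θ + μ_s cos θ), so P = 112×9.81×(sin 37° + 0.28 cos 37°)/(cos 37° − 0.28 sin 37°) = 1100×0.8254/0.6301 = 1440 N.

P ≈ 1440 N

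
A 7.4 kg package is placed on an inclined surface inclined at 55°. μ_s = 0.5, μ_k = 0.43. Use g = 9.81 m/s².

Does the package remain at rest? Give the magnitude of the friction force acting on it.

N = m g cos θ = 41.6 N.
Down-slope weight component: m g sin θ = 59.5 N.
μ_s N = 20.8 N.
59.5 > 20.8 N, so it slides; kinetic friction f = μ_k N = 0.43×41.6 = 17.9 N.

f ≈ 17.9 N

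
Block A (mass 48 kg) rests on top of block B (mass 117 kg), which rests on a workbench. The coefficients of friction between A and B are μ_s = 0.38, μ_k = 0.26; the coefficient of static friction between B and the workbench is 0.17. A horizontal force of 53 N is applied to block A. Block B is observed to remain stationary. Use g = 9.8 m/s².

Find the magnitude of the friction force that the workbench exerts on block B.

The normal force B exerts on A is simply A's weight, N₁ = 470.4 N.
Maximum static friction on A from B: μ_s N₁ = 0.38×470.4 = 178.8 N.
Since P = 53 N ≤ 178.8 N, A does not slip on B; friction on A equals P = 53 N.
By Newton's third law B feels 53 N forward from A. With B stationary, the floor's static friction on B balances it: f₂ = 53 N (well within μ_s(m_A+m_B)g = 274.9 N).

f ≈ 53 N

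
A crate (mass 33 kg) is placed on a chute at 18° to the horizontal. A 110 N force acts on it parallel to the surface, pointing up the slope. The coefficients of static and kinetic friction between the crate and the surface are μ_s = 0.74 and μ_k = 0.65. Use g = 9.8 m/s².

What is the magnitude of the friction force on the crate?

f ≈ 10.1 N (down the incline)

The normal reaction is N = m g cos θ = 307.6 N.
For equilibrium along the incline the friction force must supply f = m g sin θ − P = 99.94 − 110 = -10.06 N (positive meaning up-slope).
The static-friction ceiling is μ_s N = 0.74 × 307.6 = 227.6 N.
Since |-10.06| ≤ 227.6 N, static friction is sufficient; f equals the required value, not μ_s N.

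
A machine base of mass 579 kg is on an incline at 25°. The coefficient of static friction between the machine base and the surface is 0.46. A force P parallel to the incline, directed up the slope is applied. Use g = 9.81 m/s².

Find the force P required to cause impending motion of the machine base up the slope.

P ≈ 4770 N

At impending motion up the slope, friction acts down-slope at its limit: f = μ_s N.
P is parallel to the surface, so N = m g cos θ = 5150 N.
Along the incline: P = m g sin θ + μ_s N = 2400 + 0.46×5150 = 4770 N.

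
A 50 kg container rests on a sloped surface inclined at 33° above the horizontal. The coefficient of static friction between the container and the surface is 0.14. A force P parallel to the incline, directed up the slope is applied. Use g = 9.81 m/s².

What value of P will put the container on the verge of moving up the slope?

At impending motion up the slope, friction acts down-slope at its limit: f = μ_s N.
P is parallel to the surface, so N = m g cos θ = 411 N.
Along the incline: P = m g sin θ + μ_s N = 267 + 0.14×411 = 325 N.

P ≈ 325 N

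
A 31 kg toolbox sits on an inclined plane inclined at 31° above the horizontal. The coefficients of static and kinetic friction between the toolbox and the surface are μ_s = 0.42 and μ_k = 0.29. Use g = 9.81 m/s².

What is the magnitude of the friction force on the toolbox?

f ≈ 75.6 N (up the incline)

Perpendicular to the surface, N = m g cos θ = 31·9.81·cos 31° = 260.7 N.
For equilibrium along the incline, friction must balance the weight component: f = m g sin θ = 156.6 N up the slope.
The static-friction ceiling is μ_s N = 0.42 × 260.7 = 109.5 N.
|156.6| exceeds 109.5 N, so the toolbox slips down-slope; friction is kinetic, f = μ_k N = 0.29×260.7 = 75.6 N.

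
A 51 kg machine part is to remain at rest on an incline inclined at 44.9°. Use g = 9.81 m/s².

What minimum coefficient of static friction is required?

μ_s,min ≈ 0.997

At the slip threshold m g sin θ = μ_s m g cos θ, so μ_s,min = tan θ.
μ_s,min = tan 44.9° = 0.997.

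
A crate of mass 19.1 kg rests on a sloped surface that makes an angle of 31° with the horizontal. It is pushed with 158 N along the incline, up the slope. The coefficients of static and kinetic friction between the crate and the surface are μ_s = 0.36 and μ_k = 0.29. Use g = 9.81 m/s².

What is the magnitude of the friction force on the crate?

f ≈ 46.6 N (down the incline)

The normal reaction is N = m g cos θ = 160.6 N.
For equilibrium along the incline the friction force must supply f = m g sin θ − P = 96.5 − 158 = -61.5 N (positive meaning up-slope).
Maximum static friction available: μ_s N = 0.36 × 160.6 = 57.82 N.
|-61.5| exceeds 57.82 N, so the crate slips up-slope; friction is kinetic, f = μ_k N = 0.29×160.6 = 46.6 N.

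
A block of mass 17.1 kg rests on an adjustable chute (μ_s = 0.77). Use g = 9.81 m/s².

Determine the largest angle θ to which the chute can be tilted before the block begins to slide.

θ_max ≈ 37.6°

At the slip threshold, m g sin θ = μ_s · m g cos θ, so tan θ = μ_s.
θ_max = arctan(0.77) = 37.6°.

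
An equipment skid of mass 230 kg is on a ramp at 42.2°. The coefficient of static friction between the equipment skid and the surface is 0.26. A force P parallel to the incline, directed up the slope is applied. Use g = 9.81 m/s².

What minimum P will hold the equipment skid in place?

P_min ≈ 1080 N

The equipment skid tends to slide down (tan θ > μ_s), so at the point of impending slip friction acts up-slope at its limit: f = μ_s N.
P is parallel to the surface, so N = m g cos θ = 1670 N.
Along the incline: P + μ_s N = m g sin θ, so P = 1520 − 0.26×1670 = 1080 N.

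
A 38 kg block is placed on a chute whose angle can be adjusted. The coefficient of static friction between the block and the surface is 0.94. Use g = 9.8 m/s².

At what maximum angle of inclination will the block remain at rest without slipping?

θ_max ≈ 43.2°

At the slip threshold, m g sin θ = μ_s · m g cos θ, so tan θ = μ_s.
θ_max = arctan(0.94) = 43.2°.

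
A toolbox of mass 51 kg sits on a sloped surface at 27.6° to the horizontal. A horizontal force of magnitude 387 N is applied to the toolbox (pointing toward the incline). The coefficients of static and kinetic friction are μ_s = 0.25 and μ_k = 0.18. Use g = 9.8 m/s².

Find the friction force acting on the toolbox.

Resolve perpendicular to the incline: N = m g cos θ + P sin θ = 51×9.8×cos 27.6° + 387×sin 27.6° = 622.2 N.
Parallel to the incline: P cos θ − m g sin θ = 343 − 231.6 = 111.4 N; the friction needed to balance this is 111.4 N acting down the slope.
The limit of static friction is μ_s N = 155.6 N.
|f_req| = 111.4 ≤ 155.6 N → the toolbox is in equilibrium; friction equals the required value.

f ≈ 111 N (down the incline)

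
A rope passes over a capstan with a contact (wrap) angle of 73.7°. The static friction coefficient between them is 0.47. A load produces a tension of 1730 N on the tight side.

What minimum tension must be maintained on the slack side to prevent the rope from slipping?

T_min ≈ 945 N

Capstan equation at impending slip: T_tight/T_slack = e^{μβ}.
β = 73.7° = 1.286 rad; e^{μβ} = e^{0.47×1.286} = 1.83.
T_slack = T_tight / e^{μβ} = 1730 / 1.83 = 945 N.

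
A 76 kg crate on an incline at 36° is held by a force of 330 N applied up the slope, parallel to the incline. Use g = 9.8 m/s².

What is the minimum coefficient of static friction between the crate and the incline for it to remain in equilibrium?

μ_s,min ≈ 0.179

N = m g cos θ = 602.6 N.
Friction must make up the shortfall along the incline: f = m g sin θ − P = 437.8 − 330 = 107.8 N.
At the threshold f = μ_s N, so μ_s,min = 107.8/602.6 = 0.179.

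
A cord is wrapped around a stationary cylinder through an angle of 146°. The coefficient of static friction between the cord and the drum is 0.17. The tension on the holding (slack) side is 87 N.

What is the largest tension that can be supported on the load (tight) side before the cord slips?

T_max ≈ 134 N

At impending slip the capstan equation gives T₂/T₁ = e^{μβ} with β in radians.
β = 146° × π/180 = 2.548 rad.
e^{μβ} = e^{0.17×2.548} = 1.542.
T₂ = T₁ · e^{μβ} = 87 × 1.542 = 134 N.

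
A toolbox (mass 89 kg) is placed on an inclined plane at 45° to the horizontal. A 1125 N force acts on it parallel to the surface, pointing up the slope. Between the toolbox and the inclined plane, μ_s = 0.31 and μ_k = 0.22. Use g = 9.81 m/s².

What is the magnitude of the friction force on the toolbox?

f ≈ 136 N (down the incline)

The normal reaction is N = m g cos θ = 617.4 N.
Parallel to the incline, ΣF = 0 gives f = m g sin θ − P = 617.4 − 1125 = -507.6 N (up-slope positive).
Maximum static friction available: μ_s N = 0.31 × 617.4 = 191.4 N.
Since |-507.6| > 191.4 N, static friction cannot hold it; the toolbox slides up the incline and kinetic friction applies: f = μ_k N = 0.22 × 617.4 = 136 N.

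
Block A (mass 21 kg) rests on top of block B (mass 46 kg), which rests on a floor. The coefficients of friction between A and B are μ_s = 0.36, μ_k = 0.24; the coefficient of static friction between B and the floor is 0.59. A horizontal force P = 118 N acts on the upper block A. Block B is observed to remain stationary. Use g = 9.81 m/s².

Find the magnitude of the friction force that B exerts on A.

f ≈ 49.4 N

Between the blocks, N₁ = m_A g = 206 N.
So the A–B interface can sustain at most μ_s N₁ = 74.16 N of static friction.
P = 118 N exceeds that limit, so A slips over B and the interface friction becomes kinetic: f₁ = μ_k N₁ = 0.24×206 = 49.4 N.
By Newton's third law B feels 49.4 N forward from A. With B stationary, the floor's static friction on B balances it: f₂ = 49.4 N (well within μ_s(m_A+m_B)g = 387.8 N).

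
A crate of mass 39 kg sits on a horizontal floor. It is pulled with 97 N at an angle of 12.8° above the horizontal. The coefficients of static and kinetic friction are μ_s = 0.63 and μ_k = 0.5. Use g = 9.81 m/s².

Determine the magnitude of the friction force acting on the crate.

N = m g − P sin α = 382.6 − 97×sin 12.8° = 361.1 N.
The horizontal driving force is P cos α = 94.59 N, so equilibrium needs friction f = 94.59 N.
μ_s N = 0.63 × 361.1 = 227.5 N.
Since 94.59 N does not exceed the limit, the crate stays at rest and f = 94.6 N.

f ≈ 94.6 N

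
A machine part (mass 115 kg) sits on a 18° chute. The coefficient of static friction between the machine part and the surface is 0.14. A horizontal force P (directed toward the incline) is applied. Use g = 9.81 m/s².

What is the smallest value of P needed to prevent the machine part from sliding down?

P_min ≈ 200 N

The machine part tends to slide down (tan θ > μ_s), so at the point of impending slip friction acts up-slope at its limit: f = μ_s N.
Perpendicular to the incline: N = m g cos θ + P sin θ.
Along the incline: P cos θ + μ_s N = m g sin θ, i.e. P cos θ + μ_s (m g cos θ + P sin θ) = m g sin θ.
Solving, P (cos θ + μ_s sin θ) = m g (sin θ − μ_s cos θ), so P = 1130×0.1759/0.9943 = 200 N.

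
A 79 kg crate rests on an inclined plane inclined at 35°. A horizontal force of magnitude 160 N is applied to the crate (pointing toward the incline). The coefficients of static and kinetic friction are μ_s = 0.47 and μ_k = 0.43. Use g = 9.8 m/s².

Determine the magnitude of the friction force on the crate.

Normal direction: N = m g cos θ + P sin θ = 726 N.
Along the incline, the net driving force (taking up-slope positive) is P cos θ − m g sin θ = 131.1 − 444.1 = -313 N, so equilibrium requires friction f = 313 N (up-slope).
Maximum static friction: μ_s N = 0.47 × 726 = 341.2 N.
Since 313 N is within the 341.2 N limit, the crate stays put and friction is exactly 313 N.

f ≈ 313 N (up the incline)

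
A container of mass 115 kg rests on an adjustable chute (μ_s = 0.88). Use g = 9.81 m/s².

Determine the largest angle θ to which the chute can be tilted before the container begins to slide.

θ_max ≈ 41.3°

At the slip threshold, m g sin θ = μ_s · m g cos θ, so tan θ = μ_s.
θ_max = arctan(0.88) = 41.3°.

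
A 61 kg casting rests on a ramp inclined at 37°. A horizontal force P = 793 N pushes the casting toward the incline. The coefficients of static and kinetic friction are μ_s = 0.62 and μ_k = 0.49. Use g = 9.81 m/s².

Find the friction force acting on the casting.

Resolve perpendicular to the incline: N = m g cos θ + P sin θ = 61×9.81×cos 37° + 793×sin 37° = 955.2 N.
Parallel to the incline: P cos θ − m g sin θ = 633.3 − 360.1 = 273.2 N; the friction needed to balance this is 273.2 N acting down the slope.
The limit of static friction is μ_s N = 592.2 N.
|f_req| = 273.2 ≤ 592.2 N → the casting is in equilibrium; friction equals the required value.

f ≈ 273 N (down the incline)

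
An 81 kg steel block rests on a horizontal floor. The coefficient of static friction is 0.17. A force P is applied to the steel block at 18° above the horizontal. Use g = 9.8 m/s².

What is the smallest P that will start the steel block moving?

N = m g − P sin α (the pull lifts the steel block).
At impending slip, P cos α = μ_s N = μ_s (m g − P sin α).
Solving: P (cos α + μ_s sin α) = μ_s m g → P = 0.17×794/(cos 18° + 0.17 sin 18°) = 135/1.004 = 134 N.

P ≈ 134 N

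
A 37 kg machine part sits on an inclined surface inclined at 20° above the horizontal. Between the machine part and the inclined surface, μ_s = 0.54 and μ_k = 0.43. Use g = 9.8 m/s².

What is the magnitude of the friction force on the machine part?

Perpendicular to the surface, N = m g cos θ = 37·9.8·cos 20° = 340.7 N.
Along the slope the weight component is m g sin θ = 124 N; friction must supply exactly this, acting up-slope.
The static-friction ceiling is μ_s N = 0.54 × 340.7 = 184 N.
Since |124| ≤ 184 N, no slip — friction simply equals what equilibrium demands.

f ≈ 124 N (up the incline)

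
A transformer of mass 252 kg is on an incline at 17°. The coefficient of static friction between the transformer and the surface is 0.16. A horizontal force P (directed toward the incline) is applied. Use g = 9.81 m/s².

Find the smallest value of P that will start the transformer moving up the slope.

P ≈ 1210 N

At impending motion up the slope, friction acts down-slope at its limit: f = μ_s N.
Perpendicular to the incline: N = m g cos θ + P sin θ.
Along the incline: P cos θ = m g sin θ + μ_s N = m g sin θ + μ_s (m g cos θ + P sin θ).
Solving, P (cos θ − μ_s sin θ) = m g (sin θ + μ_s cos θ), so P = 252×9.81×(sin 17° + 0.16 cos 17°)/(cos 17° − 0.16 sin 17°) = 2470×0.4454/0.9095 = 1210 N.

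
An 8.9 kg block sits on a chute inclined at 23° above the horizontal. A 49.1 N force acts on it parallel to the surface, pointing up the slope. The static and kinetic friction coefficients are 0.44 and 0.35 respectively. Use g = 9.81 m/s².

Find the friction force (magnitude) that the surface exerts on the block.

f ≈ 15 N (down the incline)

Normal force: N = m g cos θ = 8.9 × 9.81 × cos 23° = 80.37 N.
The friction needed for equilibrium is m g sin θ − P = 34.11 − 49.1 = -14.99 N, measured positive up-slope.
The static-friction ceiling is μ_s N = 0.44 × 80.37 = 35.36 N.
Since |-14.99| ≤ 35.36 N, no slip — friction simply equals what equilibrium demands.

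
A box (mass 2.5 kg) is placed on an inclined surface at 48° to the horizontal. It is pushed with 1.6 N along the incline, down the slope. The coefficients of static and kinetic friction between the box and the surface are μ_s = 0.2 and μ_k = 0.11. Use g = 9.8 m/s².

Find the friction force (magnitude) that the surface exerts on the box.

f ≈ 1.8 N (up the incline)

The normal reaction is N = m g cos θ = 16.39 N.
Parallel to the incline, ΣF = 0 gives f = m g sin θ + P = 18.21 + 1.6 = 19.81 N (up-slope positive).
Maximum static friction available: μ_s N = 0.2 × 16.39 = 3.279 N.
|19.81| exceeds 3.279 N, so the box slips down-slope; friction is kinetic, f = μ_k N = 0.11×16.39 = 1.8 N.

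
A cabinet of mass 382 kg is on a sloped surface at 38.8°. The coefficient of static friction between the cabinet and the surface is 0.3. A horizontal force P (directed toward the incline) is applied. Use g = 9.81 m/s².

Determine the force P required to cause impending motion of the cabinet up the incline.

At impending motion up the slope, friction acts down-slope at its limit: f = μ_s N.
Perpendicular to the incline: N = m g cos θ + P sin θ.
Along the incline: P cos θ = m g sin θ + μ_s N = m g sin θ + μ_s (m g cos θ + P sin θ).
Solving, P (cos θ − μ_s sin θ) = m g (sin θ + μ_s cos θ), so P = 382×9.81×(sin 38.8° + 0.3 cos 38.8°)/(cos 38.8° − 0.3 sin 38.8°) = 3750×0.8604/0.5914 = 5450 N.

P ≈ 5450 N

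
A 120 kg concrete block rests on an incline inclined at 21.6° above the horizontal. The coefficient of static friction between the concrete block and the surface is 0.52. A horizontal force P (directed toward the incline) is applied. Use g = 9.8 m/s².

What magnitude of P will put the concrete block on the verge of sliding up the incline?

At impending motion up the slope, friction acts down-slope at its limit: f = μ_s N.
Perpendicular to the incline: N = m g cos θ + P sin θ.
Along the incline: P cos θ = m g sin θ + μ_s N = m g sin θ + μ_s (m g cos θ + P sin θ).
Solving, P (cos θ − μ_s sin θ) = m g (sin θ + μ_s cos θ), so P = 120×9.8×(sin 21.6° + 0.52 cos 21.6°)/(cos 21.6° − 0.52 sin 21.6°) = 1180×0.8516/0.7384 = 1360 N.

P ≈ 1360 N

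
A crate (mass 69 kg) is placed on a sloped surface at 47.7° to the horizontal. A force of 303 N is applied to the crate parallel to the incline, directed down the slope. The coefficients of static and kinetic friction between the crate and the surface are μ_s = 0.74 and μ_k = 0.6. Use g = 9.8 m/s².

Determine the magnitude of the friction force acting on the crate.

Perpendicular to the surface, N = m g cos θ = 69·9.8·cos 47.7° = 455.1 N.
The friction needed for equilibrium is m g sin θ + P = 500.1 + 303 = 803.1 N, measured positive up-slope.
The static-friction ceiling is μ_s N = 0.74 × 455.1 = 336.8 N.
|803.1| exceeds 336.8 N, so the crate slips down-slope; friction is kinetic, f = μ_k N = 0.6×455.1 = 273 N.

f ≈ 273 N (up the incline)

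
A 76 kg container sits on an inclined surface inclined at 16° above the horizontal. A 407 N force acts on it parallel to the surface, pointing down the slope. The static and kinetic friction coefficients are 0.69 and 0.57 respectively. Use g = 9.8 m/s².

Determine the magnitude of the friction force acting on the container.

f ≈ 408 N (up the incline)

Perpendicular to the surface, N = m g cos θ = 76·9.8·cos 16° = 715.9 N.
Parallel to the incline, ΣF = 0 gives f = m g sin θ + P = 205.3 + 407 = 612.3 N (up-slope positive).
Static friction can supply at most μ_s N = 494 N.
Since |612.3| > 494 N, static friction cannot hold it; the container slides down the incline and kinetic friction applies: f = μ_k N = 0.57 × 715.9 = 408 N.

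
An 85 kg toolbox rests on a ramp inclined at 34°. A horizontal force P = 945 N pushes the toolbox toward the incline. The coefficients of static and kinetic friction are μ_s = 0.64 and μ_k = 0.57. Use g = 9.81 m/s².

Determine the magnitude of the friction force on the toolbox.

Normal direction: N = m g cos θ + P sin θ = 1220 N.
Parallel to the incline: P cos θ − m g sin θ = 783.4 − 466.3 = 317.2 N; the friction needed to balance this is 317.2 N acting down the slope.
Maximum static friction: μ_s N = 0.64 × 1220 = 780.6 N.
Since 317.2 N is within the 780.6 N limit, the toolbox stays put and friction is exactly 317 N.

f ≈ 317 N (down the incline)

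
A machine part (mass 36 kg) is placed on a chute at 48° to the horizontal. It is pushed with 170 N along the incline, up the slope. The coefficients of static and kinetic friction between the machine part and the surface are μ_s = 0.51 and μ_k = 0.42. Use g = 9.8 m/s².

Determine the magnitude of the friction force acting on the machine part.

f ≈ 92.2 N (up the incline)

The normal reaction is N = m g cos θ = 236.1 N.
The friction needed for equilibrium is m g sin θ − P = 262.2 − 170 = 92.18 N, measured positive up-slope.
Static friction can supply at most μ_s N = 120.4 N.
Since |92.18| ≤ 120.4 N, no slip — friction simply equals what equilibrium demands.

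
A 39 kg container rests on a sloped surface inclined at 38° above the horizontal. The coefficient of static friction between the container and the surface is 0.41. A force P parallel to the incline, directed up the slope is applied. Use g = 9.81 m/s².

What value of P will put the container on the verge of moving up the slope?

At impending motion up the slope, friction acts down-slope at its limit: f = μ_s N.
P is parallel to the surface, so N = m g cos θ = 301 N.
Along the incline: P = m g sin θ + μ_s N = 236 + 0.41×301 = 359 N.

P ≈ 359 N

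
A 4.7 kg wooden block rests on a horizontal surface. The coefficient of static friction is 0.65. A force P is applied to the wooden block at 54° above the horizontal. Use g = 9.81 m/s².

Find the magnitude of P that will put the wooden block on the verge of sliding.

P ≈ 26.9 N

N = m g − P sin α (the pull lifts the wooden block).
At impending slip, P cos α = μ_s N = μ_s (m g − P sin α).
Solving: P (cos α + μ_s sin α) = μ_s m g → P = 0.65×46.1/(cos 54° + 0.65 sin 54°) = 30/1.114 = 26.9 N.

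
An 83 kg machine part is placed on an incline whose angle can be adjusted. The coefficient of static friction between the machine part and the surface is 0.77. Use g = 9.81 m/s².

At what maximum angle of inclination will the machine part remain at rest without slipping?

At the slip threshold, m g sin θ = μ_s · m g cos θ, so tan θ = μ_s.
θ_max = arctan(0.77) = 37.6°.

θ_max ≈ 37.6°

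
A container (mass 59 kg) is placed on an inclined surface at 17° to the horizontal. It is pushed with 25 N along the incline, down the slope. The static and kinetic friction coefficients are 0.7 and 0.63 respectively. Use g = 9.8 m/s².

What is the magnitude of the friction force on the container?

f ≈ 194 N (up the incline)

Perpendicular to the surface, N = m g cos θ = 59·9.8·cos 17° = 552.9 N.
The friction needed for equilibrium is m g sin θ + P = 169 + 25 = 194 N, measured positive up-slope.
The static-friction ceiling is μ_s N = 0.7 × 552.9 = 387.1 N.
Since |194| ≤ 387.1 N, static friction is sufficient; f equals the required value, not μ_s N.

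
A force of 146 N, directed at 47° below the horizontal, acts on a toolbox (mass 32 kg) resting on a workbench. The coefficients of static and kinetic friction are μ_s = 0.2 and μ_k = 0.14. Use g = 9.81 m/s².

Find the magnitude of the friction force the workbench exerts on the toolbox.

Vertical equilibrium gives N = m g + P sin α = 420.7 N.
Horizontally, friction must balance P cos α = 99.57 N.
The static-friction limit is μ_s N = 84.14 N.
The required friction exceeds μ_s N, so the toolbox moves and f = μ_k N = 58.9 N.

f ≈ 58.9 N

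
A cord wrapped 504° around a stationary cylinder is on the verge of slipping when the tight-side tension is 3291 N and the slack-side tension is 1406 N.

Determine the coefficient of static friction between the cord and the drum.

μ ≈ 0.0967

T₂/T₁ = e^{μβ} → μ = ln(T₂/T₁)/β.
β = 504° = 8.796 rad.
μ = ln(3291/1406)/8.796 = ln(2.341)/8.796 = 0.0967.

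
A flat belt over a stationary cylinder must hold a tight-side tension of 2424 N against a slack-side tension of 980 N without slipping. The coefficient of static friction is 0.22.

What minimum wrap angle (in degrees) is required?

T₂/T₁ = e^{μβ} → β = ln(T₂/T₁)/μ.
β = ln(2424/980)/0.22 = 0.9056/0.22 = 4.116 rad.
In degrees: β = 4.116 × 180/π = 236°.

β_min ≈ 236°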